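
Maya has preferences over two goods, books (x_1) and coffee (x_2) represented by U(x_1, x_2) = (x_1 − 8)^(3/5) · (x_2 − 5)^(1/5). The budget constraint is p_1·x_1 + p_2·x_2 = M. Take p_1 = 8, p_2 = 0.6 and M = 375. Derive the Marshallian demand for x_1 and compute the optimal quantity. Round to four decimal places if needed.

x_1* = 36.875

Substituting into the budget: x_1* = 8 + 0.75·(M − 8·p_1 − 5·p_2)/p_1, and x_2* = 5 + 0.25·(…)/p_2.
Discretionary income = 375 − 8·8 − 5·0.6 = 308; x_1* = 8 + 0.75·308/8 = 36.875.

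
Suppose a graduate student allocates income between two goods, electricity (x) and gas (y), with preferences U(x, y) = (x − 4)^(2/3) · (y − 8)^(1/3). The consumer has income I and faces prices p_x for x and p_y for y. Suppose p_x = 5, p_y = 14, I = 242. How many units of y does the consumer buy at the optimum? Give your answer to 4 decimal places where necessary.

Discretionary income = 242 − 4·5 − 8·14 = 110; y* = 8 + 1/3·110/14 = 10.619.

y* = 10.619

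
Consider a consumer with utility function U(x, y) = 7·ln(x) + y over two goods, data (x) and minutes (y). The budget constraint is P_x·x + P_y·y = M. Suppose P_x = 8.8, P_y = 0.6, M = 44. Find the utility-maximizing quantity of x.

x* = 0.4773

Set MRS = P_x/P_y: (7/x)/1 = P_x/P_y.
So x*(P_x,P_y) = 7·P_y/P_x, independent of income; and y* = (M − 7·P_y)/P_y.
At the given prices: x* = 7·0.6/8.8 = 0.4773.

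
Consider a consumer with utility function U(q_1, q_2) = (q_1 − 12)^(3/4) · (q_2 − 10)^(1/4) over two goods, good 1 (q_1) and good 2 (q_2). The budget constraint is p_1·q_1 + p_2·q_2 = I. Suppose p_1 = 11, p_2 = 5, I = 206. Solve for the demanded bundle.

MRS = 3·(q_2−10)/(q_1−12). Tangency with p_1/p_2 gives q_2−10 = (1/3)·(p_1/p_2)·(q_1−12).
After buying the subsistence bundle (12, 10), a share 0.75 of the remaining income goes to q_1: q_1* = 12 + 0.75·(I − 12p_1 − 10p_2)/p_1.
Discretionary income = 206 − 12·11 − 10·5 = 24; q_1* = 12 + 0.75·24/11 = 13.6364; q_2* = 10 + 0.25·24/5 = 11.2.

q_1* = 13.6364, q_2* = 11.2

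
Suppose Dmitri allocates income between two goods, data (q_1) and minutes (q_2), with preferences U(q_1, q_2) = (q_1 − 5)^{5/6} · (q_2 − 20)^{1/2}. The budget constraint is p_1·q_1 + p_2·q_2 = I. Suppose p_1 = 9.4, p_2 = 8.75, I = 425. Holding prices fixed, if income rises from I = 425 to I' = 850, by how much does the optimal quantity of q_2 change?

Discretionary income = 425 − 5·9.4 − 20·8.75 = 203; q_2* = 20 + 0.375·203/8.75 = 28.7.
At I' = 850: q_2* = 46.9143. Change: 46.9143 − 28.7 = 18.2143.

Δq_2* = 18.2143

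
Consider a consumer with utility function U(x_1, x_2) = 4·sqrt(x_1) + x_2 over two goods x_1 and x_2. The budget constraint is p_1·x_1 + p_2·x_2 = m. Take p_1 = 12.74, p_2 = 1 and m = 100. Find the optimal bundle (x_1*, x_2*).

x_1* = 0.0246, x_2* = 99.686

Utility is quasi-linear in x_2; the FOC for x_1 is 2/√x_1 = p_1/p_2.
Thus x_1* = (2·p_2/p_1)² — independent of m — with the rest of income spent on x_2.
Plugging in: x_1* = (2·1/12.74)² = 0.0246, x_2* = 99.686.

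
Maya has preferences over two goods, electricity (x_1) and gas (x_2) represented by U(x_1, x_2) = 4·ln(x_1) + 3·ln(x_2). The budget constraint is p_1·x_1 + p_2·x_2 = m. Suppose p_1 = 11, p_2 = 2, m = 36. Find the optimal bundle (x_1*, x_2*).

The MRS is (4/3)·x_2/x_1. Set MRS = p_1/p_2.
Rearranging, p_2·x_2 = (3/4)·p_1·x_1. Substituting into the budget gives p_1·x_1·(1 + (3/4)) = m.
Demand: x_1*(p_1,p_2,m) = 4/7·m/p_1 and x_2* = 3/7·m/p_2.
At p_1=11, p_2=2, m=36: x_1* = 4/7·36/11 = 1.8701, x_2* = 7.7143.

x_1* = 1.8701, x_2* = 7.7143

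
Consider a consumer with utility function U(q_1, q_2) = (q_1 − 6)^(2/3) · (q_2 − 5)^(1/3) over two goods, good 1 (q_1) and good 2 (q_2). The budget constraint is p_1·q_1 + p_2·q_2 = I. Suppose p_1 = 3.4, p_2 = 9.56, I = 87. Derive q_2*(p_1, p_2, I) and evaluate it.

q_2* = 5.6555

Let q_1' = q_1−6, q_2' = q_2−5. MRS = 2·q_2'/q_1' = p_1/p_2.
After buying the subsistence bundle (6, 5), a share 2/3 of the remaining income goes to q_1: q_1* = 6 + 2/3·(I − 6p_1 − 5p_2)/p_1.
Discretionary income = 87 − 6·3.4 − 5·9.56 = 18.8; q_2* = 5 + 1/3·18.8/9.56 = 5.6555.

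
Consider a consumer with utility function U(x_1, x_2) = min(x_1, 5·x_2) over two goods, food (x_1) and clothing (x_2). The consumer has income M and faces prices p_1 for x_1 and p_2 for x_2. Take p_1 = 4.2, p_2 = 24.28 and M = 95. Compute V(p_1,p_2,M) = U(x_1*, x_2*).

V = 10.4903

Demand: x_1*(p_1,p_2,M) = 5·M/(5·p_1 + p_2), x_2* = M/(5·p_1 + p_2).
Here 5·4.2 + 24.28 = 45.28, giving x_1* = 10.4903 and x_2* = 2.0981.
Utility at the optimum: U(10.4903, 2.0981) = 10.4903.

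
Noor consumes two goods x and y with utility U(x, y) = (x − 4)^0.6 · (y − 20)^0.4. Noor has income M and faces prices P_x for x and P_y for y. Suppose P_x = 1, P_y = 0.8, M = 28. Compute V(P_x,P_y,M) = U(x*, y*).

V = 4.4624

This is Cobb-Douglas in (x−4, y−20): tangency gives 0.6·P_y·(y−20) = 0.4·P_x·(x−4).
Substituting into the budget: x* = 4 + 0.6·(M − 4·P_x − 20·P_y)/P_x, and y* = 20 + 0.4·(…)/P_y.
Discretionary income = 28 − 4·1 − 20·0.8 = 8; x* = 4 + 0.6·8/1 = 8.8; y* = 20 + 0.4·8/0.8 = 24.
Utility at the optimum: U(8.8, 24) = 4.4624.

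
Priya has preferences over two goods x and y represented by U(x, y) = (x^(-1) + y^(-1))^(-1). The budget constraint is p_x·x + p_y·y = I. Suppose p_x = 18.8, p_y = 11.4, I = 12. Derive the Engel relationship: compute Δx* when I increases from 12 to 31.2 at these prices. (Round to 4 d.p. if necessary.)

Δx* = 0.5742

With the ratio pinned down, the budget gives x* = I/(p_x + p_y·(y/x)) and y* = (y/x)·x*.
Numerically y/x = 1.284182, so x* = 12/(18.8 + 11.4·1.284182) = 0.3589.
At I' = 31.2: x* = 0.933. Change: 0.933 − 0.3589 = 0.5742.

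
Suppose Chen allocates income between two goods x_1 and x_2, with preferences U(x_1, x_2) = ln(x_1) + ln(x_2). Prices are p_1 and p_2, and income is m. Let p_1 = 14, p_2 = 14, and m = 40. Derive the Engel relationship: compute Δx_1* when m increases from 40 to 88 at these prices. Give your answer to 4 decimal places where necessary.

Demand: x_1*(p_1,p_2,m) = 0.5·m/p_1 and x_2* = 0.5·m/p_2.
At p_1=14, p_2=14, m=40: x_1* = 0.5·40/14 = 1.4286.
At m' = 88: x_1* = 3.1429. Change: 3.1429 − 1.4286 = 1.7143.

Δx_1* = 1.7143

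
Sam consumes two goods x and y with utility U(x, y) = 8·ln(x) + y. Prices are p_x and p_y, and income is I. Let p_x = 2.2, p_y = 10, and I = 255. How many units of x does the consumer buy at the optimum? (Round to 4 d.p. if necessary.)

Set MRS = p_x/p_y: (8/x)/1 = p_x/p_y.
So x*(p_x,p_y) = 8·p_y/p_x, independent of income; and y* = (I − 8·p_y)/p_y.
At the given prices: x* = 8·10/2.2 = 36.3636.

x* = 36.3636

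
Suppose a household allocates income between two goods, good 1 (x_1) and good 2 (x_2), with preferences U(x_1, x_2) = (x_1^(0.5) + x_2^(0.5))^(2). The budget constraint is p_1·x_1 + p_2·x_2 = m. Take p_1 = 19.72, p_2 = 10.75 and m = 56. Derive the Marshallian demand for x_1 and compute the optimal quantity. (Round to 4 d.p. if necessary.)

MRS = MU_x_1/MU_x_2 = (x_2/x_1)^(0.5). Set equal to p_1/p_2.
Solve for the ratio: x_2/x_1 = [p_1/p_2]^(2).
With the ratio pinned down, the budget gives x_1* = m/(p_1 + p_2·(x_2/x_1)) and x_2* = (x_2/x_1)·x_1*.
Numerically x_2/x_1 = 3.365092, so x_1* = 56/(19.72 + 10.75·3.365092) = 1.0019.

x_1* = 1.0019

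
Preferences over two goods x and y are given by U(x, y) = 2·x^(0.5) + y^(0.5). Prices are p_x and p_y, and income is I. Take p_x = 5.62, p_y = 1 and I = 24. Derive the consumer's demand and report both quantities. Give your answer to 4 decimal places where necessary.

x* = 1.7757, y* = 14.0208

MRS = MU_x/MU_y = 2·(y/x)^(0.5). Set equal to p_x/p_y.
Solve for the ratio: y/x = [(1/2)·p_x/p_y]^(2).
With the ratio pinned down, the budget gives x* = I/(p_x + p_y·(y/x)) and y* = (y/x)·x*.
Numerically y/x = 7.8961, so x* = 24/(5.62 + 1·7.8961) = 1.7757 and y* = 7.8961·1.7757 = 14.0208.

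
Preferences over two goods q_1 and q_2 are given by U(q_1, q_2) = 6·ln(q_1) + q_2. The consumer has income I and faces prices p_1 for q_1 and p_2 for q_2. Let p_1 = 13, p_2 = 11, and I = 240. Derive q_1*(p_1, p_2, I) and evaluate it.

q_1* = 5.0769

Set MRS = p_1/p_2: (6/q_1)/1 = p_1/p_2.
So q_1*(p_1,p_2) = 6·p_2/p_1, independent of income; and q_2* = (I − 6·p_2)/p_2.
At the given prices: q_1* = 6·11/13 = 5.0769.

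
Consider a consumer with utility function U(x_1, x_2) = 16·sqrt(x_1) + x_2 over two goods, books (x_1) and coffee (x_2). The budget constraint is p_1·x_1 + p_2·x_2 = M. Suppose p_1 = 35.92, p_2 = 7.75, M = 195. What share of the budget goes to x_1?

share on x_1 = 0.5488

Utility is quasi-linear in x_2; the FOC for x_1 is 8/√x_1 = p_1/p_2.
Thus x_1* = (8·p_2/p_1)² — independent of M — with the rest of income spent on x_2.
Plugging in: x_1* = (8·7.75/35.92)² = 2.9793, x_2* = 11.3528.
Expenditure on x_1: 35.92·2.9793 = 107.0156; share = 0.5488.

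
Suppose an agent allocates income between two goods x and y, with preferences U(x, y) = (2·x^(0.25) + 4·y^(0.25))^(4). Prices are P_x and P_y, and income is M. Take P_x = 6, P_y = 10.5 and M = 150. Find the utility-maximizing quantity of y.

y* = 9.664

Substitute y = (y/x)·x into the budget: x* = M/(P_x + P_y·(y/x)).
Numerically y/x = 1.194875, so x* = 150/(6 + 10.5·1.194875) = 8.0879 and y* = 1.194875·8.0879 = 9.664.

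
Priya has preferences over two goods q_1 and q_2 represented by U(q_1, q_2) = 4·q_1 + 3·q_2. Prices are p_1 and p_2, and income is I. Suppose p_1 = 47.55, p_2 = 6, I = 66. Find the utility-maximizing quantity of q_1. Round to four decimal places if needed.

q_1* = 0

Perfect substitutes: compare marginal utility per dollar. 4/p_1 vs 3/p_2 → 0.0841 vs 0.5.
q_2 gives more utility per dollar, so spend all income on q_2: q_2* = I/p_2, q_1* = 0.
Numerically: q_1* = 0, q_2* = 11.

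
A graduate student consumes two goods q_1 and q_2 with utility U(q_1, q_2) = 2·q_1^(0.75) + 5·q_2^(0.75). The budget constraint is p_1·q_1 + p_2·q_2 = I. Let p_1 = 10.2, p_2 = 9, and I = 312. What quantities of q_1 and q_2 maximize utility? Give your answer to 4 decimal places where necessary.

q_1* = 0.5286, q_2* = 34.0676

Numerically q_2/q_1 = 64.445216, so q_1* = 312/(10.2 + 9·64.445216) = 0.5286 and q_2* = 64.445216·0.5286 = 34.0676.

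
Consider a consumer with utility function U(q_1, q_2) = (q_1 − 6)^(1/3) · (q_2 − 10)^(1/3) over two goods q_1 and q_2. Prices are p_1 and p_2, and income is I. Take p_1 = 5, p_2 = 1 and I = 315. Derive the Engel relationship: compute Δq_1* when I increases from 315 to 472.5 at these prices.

Δq_1* = 15.75

This is Cobb-Douglas in (q_1−6, q_2−10): tangency gives 1/3·p_2·(q_2−10) = 1/3·p_1·(q_1−6).
After buying the subsistence bundle (6, 10), a share 0.5 of the remaining income goes to q_1: q_1* = 6 + 0.5·(I − 6p_1 − 10p_2)/p_1.
Discretionary income = 315 − 6·5 − 10·1 = 275; q_1* = 6 + 0.5·275/5 = 33.5.
At I' = 472.5: q_1* = 49.25. Change: 49.25 − 33.5 = 15.75.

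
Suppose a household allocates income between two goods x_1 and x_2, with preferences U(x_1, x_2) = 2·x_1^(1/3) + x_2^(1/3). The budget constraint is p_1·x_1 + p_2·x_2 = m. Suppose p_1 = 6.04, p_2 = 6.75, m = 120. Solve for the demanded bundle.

x_1* = 14.8883, x_2* = 4.4555

Numerically x_2/x_1 = 0.299264, so x_1* = 120/(6.04 + 6.75·0.299264) = 14.8883 and x_2* = 0.299264·14.8883 = 4.4555.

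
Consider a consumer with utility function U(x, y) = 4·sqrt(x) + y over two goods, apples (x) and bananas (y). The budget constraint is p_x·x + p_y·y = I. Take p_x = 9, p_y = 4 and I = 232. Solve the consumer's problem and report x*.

Set MRS = p_x/p_y: 2·x^(−1/2) = p_x/p_y.
Solve: √x = 2·p_y/p_x, so x*(p_x,p_y) = (2·p_y/p_x)², and y* = (I − p_x·x*)/p_y.
Plugging in: x* = (2·4/9)² = 0.7901.

x* = 0.7901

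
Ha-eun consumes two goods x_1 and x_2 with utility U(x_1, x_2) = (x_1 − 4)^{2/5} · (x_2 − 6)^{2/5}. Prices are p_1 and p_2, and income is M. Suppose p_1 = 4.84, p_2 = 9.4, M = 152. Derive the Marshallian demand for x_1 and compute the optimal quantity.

Substituting into the budget: x_1* = 4 + 0.5·(M − 4·p_1 − 6·p_2)/p_1, and x_2* = 6 + 0.5·(…)/p_2.
Discretionary income = 152 − 4·4.84 − 6·9.4 = 76.24; x_1* = 4 + 0.5·76.24/4.84 = 11.876.

x_1* = 11.876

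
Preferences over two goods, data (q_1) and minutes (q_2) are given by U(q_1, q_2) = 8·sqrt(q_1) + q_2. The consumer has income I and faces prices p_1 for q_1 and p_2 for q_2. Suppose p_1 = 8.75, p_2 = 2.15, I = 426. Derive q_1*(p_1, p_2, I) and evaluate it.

MU_q_1 = 4/√q_1, MU_q_2 = 1. Tangency: 4/√q_1 = p_1/p_2.
Solve: √q_1 = 4·p_2/p_1, so q_1*(p_1,p_2) = (4·p_2/p_1)², and q_2* = (I − p_1·q_1*)/p_2.
Plugging in: q_1* = (4·2.15/8.75)² = 0.966.

q_1* = 0.966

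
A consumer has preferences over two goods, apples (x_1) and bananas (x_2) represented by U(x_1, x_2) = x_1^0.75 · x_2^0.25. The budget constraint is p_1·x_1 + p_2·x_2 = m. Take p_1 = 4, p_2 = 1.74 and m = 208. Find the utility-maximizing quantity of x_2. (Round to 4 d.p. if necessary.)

At p_1=4, p_2=1.74, m=208: x_2* = 0.25·208/1.74 = 29.8851.

x_2* = 29.8851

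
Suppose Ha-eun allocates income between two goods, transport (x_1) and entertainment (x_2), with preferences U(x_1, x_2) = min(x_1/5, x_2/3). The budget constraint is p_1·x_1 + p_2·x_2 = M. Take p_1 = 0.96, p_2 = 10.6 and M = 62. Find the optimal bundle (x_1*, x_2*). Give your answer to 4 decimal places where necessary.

x_1* = 8.4699, x_2* = 5.082

With perfect complements, no substitution: consume in ratio x_1:x_2 = 5:3.
Budget: p_1·x_1 + p_2·(3/5)·x_1 = M, so (5·p_1 + 3·p_2)·x_1 = 5·M.
Demand: x_1*(p_1,p_2,M) = 5·M/(5·p_1 + 3·p_2), x_2* = 3·M/(5·p_1 + 3·p_2).
Here 5·0.96 + 3·10.6 = 36.6, giving x_1* = 8.4699 and x_2* = 5.082.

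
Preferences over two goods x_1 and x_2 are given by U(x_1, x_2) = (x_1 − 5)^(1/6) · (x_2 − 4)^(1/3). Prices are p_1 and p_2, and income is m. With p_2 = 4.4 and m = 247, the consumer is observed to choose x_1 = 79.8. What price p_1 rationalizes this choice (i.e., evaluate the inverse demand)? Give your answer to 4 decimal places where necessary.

Let x_1' = x_1−5, x_2' = x_2−4. MRS = (1/2)·x_2'/x_1' = p_1/p_2.
After buying the subsistence bundle (5, 4), a share 1/3 of the remaining income goes to x_1: x_1* = 5 + 1/3·(m − 5p_1 − 4p_2)/p_1.
Set x_1* = 79.8 in the demand function and solve for p_1: p_1 = 1.

p_1 = 1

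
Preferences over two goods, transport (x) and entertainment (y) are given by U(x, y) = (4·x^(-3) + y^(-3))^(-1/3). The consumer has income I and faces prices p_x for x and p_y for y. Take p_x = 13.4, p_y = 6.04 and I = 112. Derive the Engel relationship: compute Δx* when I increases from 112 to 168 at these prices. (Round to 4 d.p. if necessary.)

Δx* = 3.0087

MRS = MU_x/MU_y = 4·(y/x)^(4). Set equal to p_x/p_y.
Hence y/x = ((1/4)·p_x/p_y)^(1/(4)), i.e. raised to the 0.25 power.
Substitute y = (y/x)·x into the budget: x* = I/(p_x + p_y·(y/x)).
Numerically y/x = 0.862982, so x* = 112/(13.4 + 6.04·0.862982) = 6.0175.
At I' = 168: x* = 9.0262. Change: 9.0262 − 6.0175 = 3.0087.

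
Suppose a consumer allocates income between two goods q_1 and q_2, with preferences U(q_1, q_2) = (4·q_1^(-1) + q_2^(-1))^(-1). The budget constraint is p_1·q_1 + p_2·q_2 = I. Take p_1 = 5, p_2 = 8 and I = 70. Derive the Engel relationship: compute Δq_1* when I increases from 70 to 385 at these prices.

Δq_1* = 38.5922

MU_q_1 ∝ 4·q_1^(-2), MU_q_2 ∝ q_2^(-2), so MRS = 4·(q_2/q_1)^(2) = p_1/p_2.
Hence q_2/q_1 = ((1/4)·p_1/p_2)^(1/(2)), i.e. raised to the 0.5 power.
Substitute q_2 = (q_2/q_1)·q_1 into the budget: q_1* = I/(p_1 + p_2·(q_2/q_1)).
Numerically q_2/q_1 = 0.395285, so q_1* = 70/(5 + 8·0.395285) = 8.576.
At I' = 385: q_1* = 47.1682. Change: 47.1682 − 8.576 = 38.5922.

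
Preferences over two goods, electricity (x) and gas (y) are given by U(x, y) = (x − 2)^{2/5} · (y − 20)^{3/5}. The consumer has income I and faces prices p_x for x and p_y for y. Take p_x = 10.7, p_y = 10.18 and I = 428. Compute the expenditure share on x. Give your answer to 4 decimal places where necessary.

Discretionary income = 428 − 2·10.7 − 20·10.18 = 203; x* = 2 + 0.4·203/10.7 = 9.5888; y* = 20 + 0.6·203/10.18 = 31.9646.
Expenditure on x: 10.7·9.5888 = 102.6; share = 0.2397.

share on x = 0.2397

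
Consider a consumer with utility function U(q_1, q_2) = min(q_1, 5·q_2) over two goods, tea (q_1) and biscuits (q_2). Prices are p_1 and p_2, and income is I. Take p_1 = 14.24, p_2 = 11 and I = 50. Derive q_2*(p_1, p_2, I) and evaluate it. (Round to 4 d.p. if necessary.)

Leontief preferences: the optimum is at the kink where q_1/5 = q_2/1, i.e. q_2 = (1/5)·q_1.
Budget: p_1·q_1 + p_2·(1/5)·q_1 = I, so (5·p_1 + p_2)·q_1 = 5·I.
Demand: q_1*(p_1,p_2,I) = 5·I/(5·p_1 + p_2), q_2* = I/(5·p_1 + p_2).
Here 5·14.24 + 11 = 82.2, giving q_2* = 0.6083.

q_2* = 0.6083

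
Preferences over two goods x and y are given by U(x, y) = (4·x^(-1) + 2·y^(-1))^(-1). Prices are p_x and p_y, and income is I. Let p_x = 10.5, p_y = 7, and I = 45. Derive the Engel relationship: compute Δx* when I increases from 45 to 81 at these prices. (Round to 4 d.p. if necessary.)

With the ratio pinned down, the budget gives x* = I/(p_x + p_y·(y/x)) and y* = (y/x)·x*.
Numerically y/x = 0.866025, so x* = 45/(10.5 + 7·0.866025) = 2.717.
At I' = 81: x* = 4.8907. Change: 4.8907 − 2.717 = 2.1736.

Δx* = 2.1736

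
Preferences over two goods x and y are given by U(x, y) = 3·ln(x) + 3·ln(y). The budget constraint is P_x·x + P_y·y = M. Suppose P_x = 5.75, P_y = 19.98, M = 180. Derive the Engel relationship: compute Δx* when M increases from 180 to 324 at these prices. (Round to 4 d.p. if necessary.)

Δx* = 12.5217

MU_x/MU_y = (3·y)/(3·x); tangency sets this equal to P_x/P_y.
Rearranging, P_y·y = P_x·x. Substituting into the budget gives P_x·x·(1 + 1) = M.
Demand: x*(P_x,P_y,M) = 0.5·M/P_x and y* = 0.5·M/P_y.
At P_x=5.75, P_y=19.98, M=180: x* = 0.5·180/5.75 = 15.6522.
At M' = 324: x* = 28.1739. Change: 28.1739 − 15.6522 = 12.5217.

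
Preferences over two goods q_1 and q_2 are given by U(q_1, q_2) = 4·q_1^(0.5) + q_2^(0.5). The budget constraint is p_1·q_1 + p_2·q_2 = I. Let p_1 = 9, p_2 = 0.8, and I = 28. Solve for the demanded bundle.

MRS = MU_q_1/MU_q_2 = 4·(q_2/q_1)^(0.5). Set equal to p_1/p_2.
Hence q_2/q_1 = ((1/4)·p_1/p_2)^(1/(0.5)), i.e. raised to the 2 power.
Substitute q_2 = (q_2/q_1)·q_1 into the budget: q_1* = I/(p_1 + p_2·(q_2/q_1)).
Numerically q_2/q_1 = 7.910156, so q_1* = 28/(9 + 0.8·7.910156) = 1.8267 and q_2* = 7.910156·1.8267 = 14.4495.

q_1* = 1.8267, q_2* = 14.4495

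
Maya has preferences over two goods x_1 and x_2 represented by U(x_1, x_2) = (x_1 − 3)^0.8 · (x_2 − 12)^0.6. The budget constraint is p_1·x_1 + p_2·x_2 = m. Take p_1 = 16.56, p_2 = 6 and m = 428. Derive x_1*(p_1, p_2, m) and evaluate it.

MRS = (4/3)·(x_2−12)/(x_1−3). Tangency with p_1/p_2 gives x_2−12 = (3/4)·(p_1/p_2)·(x_1−3).
Substituting into the budget: x_1* = 3 + 4/7·(m − 3·p_1 − 12·p_2)/p_1, and x_2* = 12 + 3/7·(…)/p_2.
Discretionary income = 428 − 3·16.56 − 12·6 = 306.32; x_1* = 3 + 4/7·306.32/16.56 = 13.57.

x_1* = 13.57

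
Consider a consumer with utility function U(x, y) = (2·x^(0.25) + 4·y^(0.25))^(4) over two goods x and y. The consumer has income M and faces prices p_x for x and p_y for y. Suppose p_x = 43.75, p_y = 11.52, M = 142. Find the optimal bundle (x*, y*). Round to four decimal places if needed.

x* = 0.6582, y* = 9.8268

MU_x ∝ 2·x^(-0.75), MU_y ∝ 4·y^(-0.75), so MRS = (1/2)·(y/x)^(0.75) = p_x/p_y.
Solve for the ratio: y/x = [2·p_x/p_y]^(4/3).
With the ratio pinned down, the budget gives x* = M/(p_x + p_y·(y/x)) and y* = (y/x)·x*.
Numerically y/x = 14.930491, so x* = 142/(43.75 + 11.52·14.930491) = 0.6582 and y* = 14.930491·0.6582 = 9.8268.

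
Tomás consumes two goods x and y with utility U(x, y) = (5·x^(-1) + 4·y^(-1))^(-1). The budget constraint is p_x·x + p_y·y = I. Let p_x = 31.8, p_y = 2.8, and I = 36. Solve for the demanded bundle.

MRS = MU_x/MU_y = (5/4)·(y/x)^(2). Set equal to p_x/p_y.
Hence y/x = ((4/5)·p_x/p_y)^(1/(2)), i.e. raised to the 0.5 power.
With the ratio pinned down, the budget gives x* = I/(p_x + p_y·(y/x)) and y* = (y/x)·x*.
Numerically y/x = 3.014252, so x* = 36/(31.8 + 2.8·3.014252) = 0.8946 and y* = 3.014252·0.8946 = 2.6967.

x* = 0.8946, y* = 2.6967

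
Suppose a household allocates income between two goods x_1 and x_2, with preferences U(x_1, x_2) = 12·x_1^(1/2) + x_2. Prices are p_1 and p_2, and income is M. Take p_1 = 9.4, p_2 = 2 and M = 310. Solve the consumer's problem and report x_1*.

Plugging in: x_1* = (6·2/9.4)² = 1.6297.

x_1* = 1.6297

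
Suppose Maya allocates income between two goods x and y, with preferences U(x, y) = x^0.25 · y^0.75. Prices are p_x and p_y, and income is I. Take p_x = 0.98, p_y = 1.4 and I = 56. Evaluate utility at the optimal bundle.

Tangency: MRS = (1/3)·y/x = p_x/p_y.
Rearranging, p_y·y = 3·p_x·x. Substituting into the budget gives p_x·x·(1 + 3) = I.
Demand: x*(p_x,p_y,I) = 0.25·I/p_x and y* = 0.75·I/p_y.
At p_x=0.98, p_y=1.4, I=56: x* = 0.25·56/0.98 = 14.2857, y* = 30.
Utility at the optimum: U(14.2857, 30) = 24.9211.

V = 24.9211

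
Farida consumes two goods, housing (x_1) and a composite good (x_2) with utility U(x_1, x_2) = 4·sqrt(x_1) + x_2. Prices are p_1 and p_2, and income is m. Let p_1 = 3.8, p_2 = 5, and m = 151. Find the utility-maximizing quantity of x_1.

x_1* = 6.9252

Utility is quasi-linear in x_2; the FOC for x_1 is 2/√x_1 = p_1/p_2.
Thus x_1* = (2·p_2/p_1)² — independent of m — with the rest of income spent on x_2.
Plugging in: x_1* = (2·5/3.8)² = 6.9252.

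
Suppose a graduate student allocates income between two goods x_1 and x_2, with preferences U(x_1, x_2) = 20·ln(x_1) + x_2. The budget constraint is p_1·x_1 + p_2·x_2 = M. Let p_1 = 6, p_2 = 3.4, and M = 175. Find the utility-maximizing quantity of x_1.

Set MRS = p_1/p_2: (20/x_1)/1 = p_1/p_2.
So x_1*(p_1,p_2) = 20·p_2/p_1, independent of income; and x_2* = (M − 20·p_2)/p_2.
At the given prices: x_1* = 20·3.4/6 = 11.3333.

x_1* = 11.3333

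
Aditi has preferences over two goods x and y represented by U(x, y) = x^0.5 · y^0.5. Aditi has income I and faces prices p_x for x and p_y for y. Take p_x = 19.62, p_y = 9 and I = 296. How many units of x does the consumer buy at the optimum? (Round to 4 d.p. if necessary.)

MU_x/MU_y = (0.5·y)/(0.5·x); tangency sets this equal to p_x/p_y.
Rearranging, p_y·y = p_x·x. Substituting into the budget gives p_x·x·(1 + 1) = I.
Demand: x*(p_x,p_y,I) = 0.5·I/p_x and y* = 0.5·I/p_y.
At p_x=19.62, p_y=9, I=296: x* = 0.5·296/19.62 = 7.5433.

x* = 7.5433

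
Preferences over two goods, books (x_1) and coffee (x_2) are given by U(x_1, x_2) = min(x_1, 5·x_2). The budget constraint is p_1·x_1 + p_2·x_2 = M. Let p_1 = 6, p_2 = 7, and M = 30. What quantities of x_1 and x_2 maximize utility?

With perfect complements, no substitution: consume in ratio x_1:x_2 = 5:1.
Budget: p_1·x_1 + p_2·(1/5)·x_1 = M, so (5·p_1 + p_2)·x_1 = 5·M.
Demand: x_1*(p_1,p_2,M) = 5·M/(5·p_1 + p_2), x_2* = M/(5·p_1 + p_2).
Here 5·6 + 7 = 37, giving x_1* = 4.0541 and x_2* = 0.8108.

x_1* = 4.0541, x_2* = 0.8108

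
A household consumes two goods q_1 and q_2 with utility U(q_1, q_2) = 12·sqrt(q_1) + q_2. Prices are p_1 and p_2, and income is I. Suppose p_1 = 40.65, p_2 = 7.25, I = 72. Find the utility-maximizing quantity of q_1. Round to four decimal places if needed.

MU_q_1 = 6/√q_1, MU_q_2 = 1. Tangency: 6/√q_1 = p_1/p_2.
Solve: √q_1 = 6·p_2/p_1, so q_1*(p_1,p_2) = (6·p_2/p_1)², and q_2* = (I − p_1·q_1*)/p_2.
Plugging in: q_1* = (6·7.25/40.65)² = 1.1451.

q_1* = 1.1451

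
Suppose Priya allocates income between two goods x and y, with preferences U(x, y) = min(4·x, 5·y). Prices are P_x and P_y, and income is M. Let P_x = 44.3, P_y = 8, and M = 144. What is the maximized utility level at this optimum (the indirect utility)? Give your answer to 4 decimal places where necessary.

With perfect complements, no substitution: consume in ratio x:y = 5:4.
Budget: P_x·x + P_y·(4/5)·x = M, so (5·P_x + 4·P_y)·x = 5·M.
Demand: x*(P_x,P_y,M) = 5·M/(5·P_x + 4·P_y), y* = 4·M/(5·P_x + 4·P_y).
Here 5·44.3 + 4·8 = 253.5, giving x* = 2.8402 and y* = 2.2722.
Utility at the optimum: U(2.8402, 2.2722) = 11.3609.

V = 11.3609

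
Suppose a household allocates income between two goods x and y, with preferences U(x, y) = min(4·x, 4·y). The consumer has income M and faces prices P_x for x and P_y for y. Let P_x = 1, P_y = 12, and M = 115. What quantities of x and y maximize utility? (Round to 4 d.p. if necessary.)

x* = 8.8462, y* = 8.8462

With perfect complements, no substitution: consume in ratio x:y = 4:4.
Budget: P_x·x + P_y·x = M, so (4·P_x + 4·P_y)·x = 4·M.
Demand: x*(P_x,P_y,M) = 4·M/(4·P_x + 4·P_y), y* = 4·M/(4·P_x + 4·P_y).
Here 4·1 + 4·12 = 52, giving x* = 8.8462 and y* = 8.8462.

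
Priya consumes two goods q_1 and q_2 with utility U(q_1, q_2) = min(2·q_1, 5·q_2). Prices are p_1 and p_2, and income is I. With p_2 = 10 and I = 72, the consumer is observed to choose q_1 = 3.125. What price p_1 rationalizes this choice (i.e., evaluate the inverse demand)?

With perfect complements, no substitution: consume in ratio q_1:q_2 = 5:2.
Budget: p_1·q_1 + p_2·(2/5)·q_1 = I, so (5·p_1 + 2·p_2)·q_1 = 5·I.
Demand: q_1*(p_1,p_2,I) = 5·I/(5·p_1 + 2·p_2), q_2* = 2·I/(5·p_1 + 2·p_2).
Set q_1* = 3.125 in the demand function and solve for p_1: p_1 = 19.04.

p_1 = 19.04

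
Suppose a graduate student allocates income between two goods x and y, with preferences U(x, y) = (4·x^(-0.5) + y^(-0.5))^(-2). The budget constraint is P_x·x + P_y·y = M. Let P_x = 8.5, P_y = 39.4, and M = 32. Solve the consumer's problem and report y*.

MU_x ∝ 4·x^(-1.5), MU_y ∝ y^(-1.5), so MRS = 4·(y/x)^(1.5) = P_x/P_y.
Hence y/x = ((1/4)·P_x/P_y)^(1/(1.5)), i.e. raised to the 2/3 power.
Substitute y = (y/x)·x into the budget: x* = M/(P_x + P_y·(y/x)).
Numerically y/x = 0.14275, so x* = 32/(8.5 + 39.4·0.14275) = 2.2656 and y* = 0.14275·2.2656 = 0.3234.

y* = 0.3234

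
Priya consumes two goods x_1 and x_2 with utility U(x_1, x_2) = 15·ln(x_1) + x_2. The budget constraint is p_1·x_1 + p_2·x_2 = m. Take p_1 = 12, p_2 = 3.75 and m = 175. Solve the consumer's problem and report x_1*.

x_1* = 4.6875

Set MRS = p_1/p_2: (15/x_1)/1 = p_1/p_2.
So x_1*(p_1,p_2) = 15·p_2/p_1, independent of income; and x_2* = (m − 15·p_2)/p_2.
At the given prices: x_1* = 15·3.75/12 = 4.6875.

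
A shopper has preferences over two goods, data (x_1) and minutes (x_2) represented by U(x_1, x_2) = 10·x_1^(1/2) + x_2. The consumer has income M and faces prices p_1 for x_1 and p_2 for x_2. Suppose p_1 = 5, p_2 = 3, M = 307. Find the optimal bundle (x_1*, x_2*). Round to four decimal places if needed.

Set MRS = p_1/p_2: 5·x_1^(−1/2) = p_1/p_2.
Thus x_1* = (5·p_2/p_1)² — independent of M — with the rest of income spent on x_2.
Plugging in: x_1* = (5·3/5)² = 9, x_2* = 87.3333.

x_1* = 9, x_2* = 87.3333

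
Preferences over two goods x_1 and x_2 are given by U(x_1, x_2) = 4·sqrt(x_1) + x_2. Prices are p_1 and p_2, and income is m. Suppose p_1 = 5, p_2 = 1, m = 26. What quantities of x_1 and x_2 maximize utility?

Set MRS = p_1/p_2: 2·x_1^(−1/2) = p_1/p_2.
Solve: √x_1 = 2·p_2/p_1, so x_1*(p_1,p_2) = (2·p_2/p_1)², and x_2* = (m − p_1·x_1*)/p_2.
Plugging in: x_1* = (2·1/5)² = 0.16, x_2* = 25.2.

x_1* = 0.16, x_2* = 25.2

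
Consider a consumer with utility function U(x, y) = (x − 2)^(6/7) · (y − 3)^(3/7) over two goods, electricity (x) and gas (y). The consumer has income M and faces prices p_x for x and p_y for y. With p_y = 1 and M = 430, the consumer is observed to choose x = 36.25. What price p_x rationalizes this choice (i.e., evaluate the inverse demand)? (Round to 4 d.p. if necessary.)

MRS = 2·(y−3)/(x−2). Tangency with p_x/p_y gives y−3 = (1/2)·(p_x/p_y)·(x−2).
Substituting into the budget: x* = 2 + 2/3·(M − 2·p_x − 3·p_y)/p_x, and y* = 3 + 1/3·(…)/p_y.
Set x* = 36.25 in the demand function and solve for p_x: p_x = 8.

p_x = 8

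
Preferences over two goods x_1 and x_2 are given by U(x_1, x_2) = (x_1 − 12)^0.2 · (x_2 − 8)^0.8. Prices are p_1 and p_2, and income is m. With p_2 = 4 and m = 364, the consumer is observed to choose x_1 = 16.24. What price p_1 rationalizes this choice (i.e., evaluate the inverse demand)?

MRS = (1/4)·(x_2−8)/(x_1−12). Tangency with p_1/p_2 gives x_2−8 = 4·(p_1/p_2)·(x_1−12).
After buying the subsistence bundle (12, 8), a share 0.2 of the remaining income goes to x_1: x_1* = 12 + 0.2·(m − 12p_1 − 8p_2)/p_1.
Set x_1* = 16.24 in the demand function and solve for p_1: p_1 = 10.

p_1 = 10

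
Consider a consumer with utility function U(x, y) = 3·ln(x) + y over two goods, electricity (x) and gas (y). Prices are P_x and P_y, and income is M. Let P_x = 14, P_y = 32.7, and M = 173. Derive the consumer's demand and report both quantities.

MU_x = 3/x, MU_y = 1. Tangency: 3/x = P_x/P_y.
So x*(P_x,P_y) = 3·P_y/P_x, independent of income; and y* = (M − 3·P_y)/P_y.
At the given prices: x* = 3·32.7/14 = 7.0071, and y* = 2.2905.

x* = 7.0071, y* = 2.2905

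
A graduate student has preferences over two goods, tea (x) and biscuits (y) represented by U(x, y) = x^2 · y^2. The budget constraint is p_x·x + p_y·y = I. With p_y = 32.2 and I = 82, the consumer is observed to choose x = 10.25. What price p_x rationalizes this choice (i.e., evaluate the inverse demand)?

p_x = 4

MU_x/MU_y = (2·y)/(2·x); tangency sets this equal to p_x/p_y.
So 2·p_y·y = 2·p_x·x; combined with the budget, a share 0.5 of income goes to x.
Demand: x*(p_x,p_y,I) = 0.5·I/p_x and y* = 0.5·I/p_y.
Set x* = 10.25 in the demand function and solve for p_x: p_x = 4.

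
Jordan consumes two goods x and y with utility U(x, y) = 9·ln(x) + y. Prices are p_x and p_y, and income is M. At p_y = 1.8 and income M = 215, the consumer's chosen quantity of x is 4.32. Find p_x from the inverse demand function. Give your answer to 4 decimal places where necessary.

Set MRS = p_x/p_y: (9/x)/1 = p_x/p_y.
So x*(p_x,p_y) = 9·p_y/p_x, independent of income; and y* = (M − 9·p_y)/p_y.
Set x* = 4.32 in the demand function and solve for p_x: p_x = 3.75.

p_x = 3.75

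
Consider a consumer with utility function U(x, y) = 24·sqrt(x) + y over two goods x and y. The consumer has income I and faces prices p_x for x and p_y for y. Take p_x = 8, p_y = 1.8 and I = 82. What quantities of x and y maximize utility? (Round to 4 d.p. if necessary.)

x* = 7.29, y* = 13.1556

Set MRS = p_x/p_y: 12·x^(−1/2) = p_x/p_y.
Thus x* = (12·p_y/p_x)² — independent of I — with the rest of income spent on y.
Plugging in: x* = (12·1.8/8)² = 7.29, y* = 13.1556.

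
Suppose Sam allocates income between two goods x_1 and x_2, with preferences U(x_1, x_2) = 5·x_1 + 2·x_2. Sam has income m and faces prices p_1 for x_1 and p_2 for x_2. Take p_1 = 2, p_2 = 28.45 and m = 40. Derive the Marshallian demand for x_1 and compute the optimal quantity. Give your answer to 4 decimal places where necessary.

x_1* = 20

Perfect substitutes: compare marginal utility per dollar. 5/p_1 vs 2/p_2 → 2.5 vs 0.0703.
x_1 gives more utility per dollar, so spend all income on x_1: x_1* = m/p_1, x_2* = 0.
Numerically: x_1* = 20, x_2* = 0.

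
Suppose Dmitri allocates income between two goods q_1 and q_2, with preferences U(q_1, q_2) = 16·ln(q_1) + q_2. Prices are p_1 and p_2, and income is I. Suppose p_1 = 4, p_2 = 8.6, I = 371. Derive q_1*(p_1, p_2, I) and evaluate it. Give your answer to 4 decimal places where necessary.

q_1* = 34.4

MU_q_1 = 16/q_1, MU_q_2 = 1. Tangency: 16/q_1 = p_1/p_2.
So q_1*(p_1,p_2) = 16·p_2/p_1, independent of income; and q_2* = (I − 16·p_2)/p_2.
At the given prices: q_1* = 16·8.6/4 = 34.4.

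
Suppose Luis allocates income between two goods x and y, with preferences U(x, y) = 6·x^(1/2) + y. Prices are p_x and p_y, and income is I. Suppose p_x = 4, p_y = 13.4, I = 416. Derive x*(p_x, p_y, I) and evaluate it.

x* = 101.0025

MU_x = 3/√x, MU_y = 1. Tangency: 3/√x = p_x/p_y.
Solve: √x = 3·p_y/p_x, so x*(p_x,p_y) = (3·p_y/p_x)², and y* = (I − p_x·x*)/p_y.
Plugging in: x* = (3·13.4/4)² = 101.0025.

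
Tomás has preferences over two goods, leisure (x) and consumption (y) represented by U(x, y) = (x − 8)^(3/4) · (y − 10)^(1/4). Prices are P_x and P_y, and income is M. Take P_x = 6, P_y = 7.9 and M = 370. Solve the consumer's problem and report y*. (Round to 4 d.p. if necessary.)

y* = 17.6899

Discretionary income = 370 − 8·6 − 10·7.9 = 243; y* = 10 + 0.25·243/7.9 = 17.6899.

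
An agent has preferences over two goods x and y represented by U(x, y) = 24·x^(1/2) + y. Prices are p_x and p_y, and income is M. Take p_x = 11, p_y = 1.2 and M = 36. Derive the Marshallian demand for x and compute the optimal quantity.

x* = 1.7137

Utility is quasi-linear in y; the FOC for x is 12/√x = p_x/p_y.
Solve: √x = 12·p_y/p_x, so x*(p_x,p_y) = (12·p_y/p_x)², and y* = (M − p_x·x*)/p_y.
Plugging in: x* = (12·1.2/11)² = 1.7137.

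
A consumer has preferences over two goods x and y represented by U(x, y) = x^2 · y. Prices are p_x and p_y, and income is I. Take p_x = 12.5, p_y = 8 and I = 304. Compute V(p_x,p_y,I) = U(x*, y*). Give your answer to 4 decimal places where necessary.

V = 3329.7143

MU_x/MU_y = (2·y)/(x); tangency sets this equal to p_x/p_y.
Rearranging, p_y·y = (1/2)·p_x·x. Substituting into the budget gives p_x·x·(1 + (1/2)) = I.
Demand: x*(p_x,p_y,I) = 2/3·I/p_x and y* = 1/3·I/p_y.
At p_x=12.5, p_y=8, I=304: x* = 2/3·304/12.5 = 16.2133, y* = 12.6667.
Utility at the optimum: U(16.2133, 12.6667) = 3329.7143.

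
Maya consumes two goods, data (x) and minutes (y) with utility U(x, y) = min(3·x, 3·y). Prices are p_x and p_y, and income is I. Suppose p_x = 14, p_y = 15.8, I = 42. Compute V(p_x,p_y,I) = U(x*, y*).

V = 4.2282

Leontief preferences: the optimum is at the kink where x/3 = y/3, i.e. y = x.
Budget: p_x·x + p_y·x = I, so (3·p_x + 3·p_y)·x = 3·I.
Demand: x*(p_x,p_y,I) = 3·I/(3·p_x + 3·p_y), y* = 3·I/(3·p_x + 3·p_y).
Here 3·14 + 3·15.8 = 89.4, giving x* = 1.4094 and y* = 1.4094.
Utility at the optimum: U(1.4094, 1.4094) = 4.2282.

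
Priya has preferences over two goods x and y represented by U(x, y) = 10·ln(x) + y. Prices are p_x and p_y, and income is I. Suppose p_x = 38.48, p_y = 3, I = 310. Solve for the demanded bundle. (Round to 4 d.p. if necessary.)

x* = 0.7796, y* = 93.3333

Set MRS = p_x/p_y: (10/x)/1 = p_x/p_y.
So x*(p_x,p_y) = 10·p_y/p_x, independent of income; and y* = (I − 10·p_y)/p_y.
At the given prices: x* = 10·3/38.48 = 0.7796, and y* = 93.3333.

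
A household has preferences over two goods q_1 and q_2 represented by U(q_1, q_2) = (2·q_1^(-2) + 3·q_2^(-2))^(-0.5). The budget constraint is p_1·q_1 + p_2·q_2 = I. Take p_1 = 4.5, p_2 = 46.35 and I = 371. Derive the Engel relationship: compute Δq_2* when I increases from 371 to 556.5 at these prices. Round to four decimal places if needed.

Δq_2* = 3.3787

MRS = MU_q_1/MU_q_2 = (2/3)·(q_2/q_1)^(3). Set equal to p_1/p_2.
Hence q_2/q_1 = ((3/2)·p_1/p_2)^(1/(3)), i.e. raised to the 1/3 power.
With the ratio pinned down, the budget gives q_1* = I/(p_1 + p_2·(q_2/q_1)) and q_2* = (q_2/q_1)·q_1*.
Numerically q_2/q_1 = 0.52612, so q_1* = 371/(4.5 + 46.35·0.52612) = 12.8437 and q_2* = 0.52612·12.8437 = 6.7573.
At I' = 556.5: q_2* = 10.136. Change: 10.136 − 6.7573 = 3.3787.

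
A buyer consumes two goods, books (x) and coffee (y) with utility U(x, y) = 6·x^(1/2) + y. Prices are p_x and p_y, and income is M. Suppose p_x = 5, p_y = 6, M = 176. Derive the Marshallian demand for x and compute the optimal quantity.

Thus x* = (3·p_y/p_x)² — independent of M — with the rest of income spent on y.
Plugging in: x* = (3·6/5)² = 12.96.

x* = 12.96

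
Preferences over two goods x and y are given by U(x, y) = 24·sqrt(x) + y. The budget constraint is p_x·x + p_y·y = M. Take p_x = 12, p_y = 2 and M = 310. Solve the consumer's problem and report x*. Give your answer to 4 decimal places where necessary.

Utility is quasi-linear in y; the FOC for x is 12/√x = p_x/p_y.
Thus x* = (12·p_y/p_x)² — independent of M — with the rest of income spent on y.
Plugging in: x* = (12·2/12)² = 4.

x* = 4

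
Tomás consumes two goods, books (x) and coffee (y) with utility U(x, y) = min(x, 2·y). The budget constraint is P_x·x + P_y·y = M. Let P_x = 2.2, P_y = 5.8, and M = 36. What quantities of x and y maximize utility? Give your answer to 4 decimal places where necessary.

x* = 7.0588, y* = 3.5294

Demand: x*(P_x,P_y,M) = 2·M/(2·P_x + P_y), y* = M/(2·P_x + P_y).
Here 2·2.2 + 5.8 = 10.2, giving x* = 7.0588 and y* = 3.5294.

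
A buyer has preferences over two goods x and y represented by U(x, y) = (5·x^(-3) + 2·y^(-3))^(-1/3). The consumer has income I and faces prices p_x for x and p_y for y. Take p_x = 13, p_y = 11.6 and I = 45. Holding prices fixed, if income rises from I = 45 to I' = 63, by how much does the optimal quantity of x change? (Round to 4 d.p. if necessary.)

Δx* = 0.8003

MU_x ∝ 5·x^(-4), MU_y ∝ 2·y^(-4), so MRS = (5/2)·(y/x)^(4) = p_x/p_y.
Solve for the ratio: y/x = [(2/5)·p_x/p_y]^(0.25).
With the ratio pinned down, the budget gives x* = I/(p_x + p_y·(y/x)) and y* = (y/x)·x*.
Numerically y/x = 0.818251, so x* = 45/(13 + 11.6·0.818251) = 2.0007.
At I' = 63: x* = 2.801. Change: 2.801 − 2.0007 = 0.8003.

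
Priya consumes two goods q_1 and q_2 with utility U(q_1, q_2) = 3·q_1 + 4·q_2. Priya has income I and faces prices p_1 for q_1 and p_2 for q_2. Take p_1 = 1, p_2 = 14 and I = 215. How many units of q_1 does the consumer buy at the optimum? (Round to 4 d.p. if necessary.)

q_1 gives more utility per dollar, so spend all income on q_1: q_1* = I/p_1, q_2* = 0.
Numerically: q_1* = 215, q_2* = 0.

q_1* = 215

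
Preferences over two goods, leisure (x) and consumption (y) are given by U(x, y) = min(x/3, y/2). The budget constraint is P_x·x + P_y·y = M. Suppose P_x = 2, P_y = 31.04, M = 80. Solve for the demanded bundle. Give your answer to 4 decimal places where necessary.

x* = 3.5253, y* = 2.3502

Leontief preferences: the optimum is at the kink where x/3 = y/2, i.e. y = (2/3)·x.
Budget: P_x·x + P_y·(2/3)·x = M, so (3·P_x + 2·P_y)·x = 3·M.
Demand: x*(P_x,P_y,M) = 3·M/(3·P_x + 2·P_y), y* = 2·M/(3·P_x + 2·P_y).
Here 3·2 + 2·31.04 = 68.08, giving x* = 3.5253 and y* = 2.3502.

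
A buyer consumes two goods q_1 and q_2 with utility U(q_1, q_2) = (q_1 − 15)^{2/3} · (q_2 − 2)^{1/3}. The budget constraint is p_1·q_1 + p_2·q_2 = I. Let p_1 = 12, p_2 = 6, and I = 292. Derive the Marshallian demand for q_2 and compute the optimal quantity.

q_2* = 7.5556

This is Cobb-Douglas in (q_1−15, q_2−2): tangency gives 2/3·p_2·(q_2−2) = 1/3·p_1·(q_1−15).
After buying the subsistence bundle (15, 2), a share 2/3 of the remaining income goes to q_1: q_1* = 15 + 2/3·(I − 15p_1 − 2p_2)/p_1.
Discretionary income = 292 − 15·12 − 2·6 = 100; q_2* = 2 + 1/3·100/6 = 7.5556.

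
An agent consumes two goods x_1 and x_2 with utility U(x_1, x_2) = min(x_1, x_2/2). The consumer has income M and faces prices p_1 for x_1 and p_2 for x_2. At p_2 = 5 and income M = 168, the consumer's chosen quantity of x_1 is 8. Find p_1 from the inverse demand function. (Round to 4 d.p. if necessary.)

With perfect complements, no substitution: consume in ratio x_1:x_2 = 1:2.
Budget: p_1·x_1 + p_2·2·x_1 = M, so (p_1 + 2·p_2)·x_1 = M.
Demand: x_1*(p_1,p_2,M) = M/(p_1 + 2·p_2), x_2* = 2·M/(p_1 + 2·p_2).
Set x_1* = 8 in the demand function and solve for p_1: p_1 = 11.

p_1 = 11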